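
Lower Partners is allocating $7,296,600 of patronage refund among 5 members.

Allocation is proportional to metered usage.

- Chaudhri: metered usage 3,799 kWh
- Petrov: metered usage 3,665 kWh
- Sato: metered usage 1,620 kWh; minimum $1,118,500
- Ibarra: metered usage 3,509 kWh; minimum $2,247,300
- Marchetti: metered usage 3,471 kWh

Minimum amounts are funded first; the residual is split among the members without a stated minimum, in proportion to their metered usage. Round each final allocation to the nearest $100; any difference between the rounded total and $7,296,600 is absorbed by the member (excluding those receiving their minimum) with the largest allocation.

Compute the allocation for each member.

Chaudhri: $1,365,600 | Petrov: $1,317,500 | Sato: $1,118,500 | Ibarra: $2,247,300 | Marchetti: $1,247,700

Guaranteed amounts: Sato $1,118,500; Ibarra $2,247,300. Balance $3,930,800.
Balance split over remaining metered usage 10,935: Chaudhri 1,365,624.98 → $1,365,600; Petrov 1,317,456.06 → $1,317,500; Marchetti 1,247,718.96 → $1,247,700.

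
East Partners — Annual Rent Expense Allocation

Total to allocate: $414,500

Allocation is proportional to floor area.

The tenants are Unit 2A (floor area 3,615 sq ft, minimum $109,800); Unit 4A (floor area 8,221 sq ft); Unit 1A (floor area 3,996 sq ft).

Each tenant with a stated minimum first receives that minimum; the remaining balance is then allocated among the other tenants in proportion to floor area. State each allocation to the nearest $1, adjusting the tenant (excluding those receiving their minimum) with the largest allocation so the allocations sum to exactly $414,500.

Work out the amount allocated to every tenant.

Unit 2A: $109,800 | Unit 4A: $205,037 | Unit 1A: $99,663

Guaranteed amounts: Unit 2A $109,800. Remaining pool $304,700.
Remaining pool split over remaining floor area 12,217: Unit 4A 205,037.14 → $205,037; Unit 1A 99,662.86 → $99,663.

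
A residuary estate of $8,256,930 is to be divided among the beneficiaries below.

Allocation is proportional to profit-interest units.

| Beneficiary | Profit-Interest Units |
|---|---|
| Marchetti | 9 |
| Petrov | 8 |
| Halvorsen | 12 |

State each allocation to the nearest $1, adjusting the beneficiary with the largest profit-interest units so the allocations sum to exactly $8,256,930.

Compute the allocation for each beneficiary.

Marchetti: $2,562,496 | Petrov: $2,277,774 | Halvorsen: $3,416,660

Profit-interest units total: 9 + 8 + 12 = 29.
Unrounded shares: Marchetti 2,562,495.52; Petrov 2,277,773.79; Halvorsen 3,416,660.69.
At nearest $1: Marchetti $2,562,496; Petrov $2,277,774; Halvorsen $3,416,661. Sum = $8,256,931.
Difference $8,256,930 − $8,256,931 = −$1 applied to largest profit-interest units (Halvorsen): Halvorsen becomes $3,416,660.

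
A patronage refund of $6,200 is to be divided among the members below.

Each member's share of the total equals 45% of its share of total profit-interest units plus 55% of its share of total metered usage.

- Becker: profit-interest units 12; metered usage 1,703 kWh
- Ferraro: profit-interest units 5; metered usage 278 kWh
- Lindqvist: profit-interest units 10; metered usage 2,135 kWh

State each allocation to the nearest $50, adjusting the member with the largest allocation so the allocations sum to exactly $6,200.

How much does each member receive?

Becker: $2,650; Ferraro: $750; Lindqvist: $2,800

Profit-interest units total 27; metered usage total 4,116.
Composite weights (45% profit-interest units + 55% metered usage): Becker 0.4276; Ferraro 0.1205; Lindqvist 0.4520.
Unrounded shares: Becker 2,650.89; Ferraro 746.98; Lindqvist 2,802.13.
At nearest $50: Becker $2,650; Ferraro $750; Lindqvist $2,800. Sum = $6,200.
No rounding difference to absorb.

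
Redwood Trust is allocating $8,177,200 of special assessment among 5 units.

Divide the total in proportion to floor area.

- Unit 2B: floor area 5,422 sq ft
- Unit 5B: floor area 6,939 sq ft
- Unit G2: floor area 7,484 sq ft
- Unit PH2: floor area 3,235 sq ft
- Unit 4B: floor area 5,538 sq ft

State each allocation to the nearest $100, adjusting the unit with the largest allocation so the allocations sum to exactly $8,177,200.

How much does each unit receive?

Sum of floor area: 28,618.
Raw shares: Unit 2B 5,422/28,618 × $8,177,200 = 1,549,261.95; Unit 5B 6,939/28,618 × $8,177,200 = 1,982,723.84; Unit G2 7,484/28,618 × $8,177,200 = 2,138,450.09; Unit PH2 3,235/28,618 × $8,177,200 = 924,356.77; Unit 4B 5,538/28,618 × $8,177,200 = 1,582,407.35.
Rounded to nearest $100: Unit 2B $1,549,300; Unit 5B $1,982,700; Unit G2 $2,138,500; Unit PH2 $924,400; Unit 4B $1,582,400. Sum = $8,177,300.
Difference $8,177,200 − $8,177,300 = −$100 applied to largest allocation (Unit G2): Unit G2 becomes $2,138,400.

Unit 2B: $1,549,300 | Unit 5B: $1,982,700 | Unit G2: $2,138,400 | Unit PH2: $924,400 | Unit 4B: $1,582,400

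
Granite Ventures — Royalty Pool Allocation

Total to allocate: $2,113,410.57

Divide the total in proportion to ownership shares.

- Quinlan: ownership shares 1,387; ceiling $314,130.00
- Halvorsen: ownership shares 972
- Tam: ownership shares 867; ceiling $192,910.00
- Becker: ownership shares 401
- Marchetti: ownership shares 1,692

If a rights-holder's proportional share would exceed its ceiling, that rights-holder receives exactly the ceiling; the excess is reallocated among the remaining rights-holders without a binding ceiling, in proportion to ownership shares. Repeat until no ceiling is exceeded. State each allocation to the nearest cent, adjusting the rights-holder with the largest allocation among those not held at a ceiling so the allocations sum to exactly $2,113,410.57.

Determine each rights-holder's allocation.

Sum of ownership shares: 5,319.
Unconstrained shares: Quinlan 551,099.9174; Halvorsen 386,207.0077; Tam 344,487.1149; Becker 159,330.2573; Marchetti 672,286.2727.
Capped: Quinlan ($314,130.00), Tam ($192,910.00); remaining pool $1,606,370.57 reallocated over remaining ownership shares 3,065.
Shares after redistribution: Halvorsen 509,426.4907 → $509,426.49; Becker 210,164.6325 → $210,164.63; Marchetti 886,779.4468 → $886,779.45.

Quinlan: $314,130.00; Halvorsen: $509,426.49; Tam: $192,910.00; Becker: $210,164.63; Marchetti: $886,779.45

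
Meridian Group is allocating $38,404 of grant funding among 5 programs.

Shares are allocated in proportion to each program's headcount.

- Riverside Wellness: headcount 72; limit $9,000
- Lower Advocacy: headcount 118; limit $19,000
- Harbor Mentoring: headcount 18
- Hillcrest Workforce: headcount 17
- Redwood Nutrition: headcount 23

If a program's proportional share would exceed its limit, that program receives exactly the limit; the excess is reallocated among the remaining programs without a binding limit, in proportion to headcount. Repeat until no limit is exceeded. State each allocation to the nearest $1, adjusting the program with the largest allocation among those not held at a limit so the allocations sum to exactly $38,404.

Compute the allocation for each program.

Riverside Wellness: $9,000 · Lower Advocacy: $19,000 · Harbor Mentoring: $3,229 · Hillcrest Workforce: $3,049 · Redwood Nutrition: $4,126

Combined headcount = 248.
Unconstrained shares: Riverside Wellness 11,149.55; Lower Advocacy 18,272.87; Harbor Mentoring 2,787.39; Hillcrest Workforce 2,632.53; Redwood Nutrition 3,561.66.
Cap binds for Riverside Wellness ($9,000); balance $29,404 reallocated over remaining headcount 176.
Cap binds for Lower Advocacy ($19,000); balance $10,404 reallocated over remaining headcount 58.
Shares after redistribution: Harbor Mentoring 3,228.83 → $3,229; Hillcrest Workforce 3,049.45 → $3,049; Redwood Nutrition 4,125.72 → $4,126.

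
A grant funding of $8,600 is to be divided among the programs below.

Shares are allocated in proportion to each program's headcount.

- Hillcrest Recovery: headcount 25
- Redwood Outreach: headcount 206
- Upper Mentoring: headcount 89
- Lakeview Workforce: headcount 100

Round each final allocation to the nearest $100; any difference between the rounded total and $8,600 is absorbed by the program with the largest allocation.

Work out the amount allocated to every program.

Hillcrest Recovery: $500; Redwood Outreach: $4,300; Upper Mentoring: $1,800; Lakeview Workforce: $2,000

Total headcount = 420.
Raw shares: Hillcrest Recovery 25/420 × $8,600 = 511.90; Redwood Outreach 206/420 × $8,600 = 4,218.10; Upper Mentoring 89/420 × $8,600 = 1,822.38; Lakeview Workforce 100/420 × $8,600 = 2,047.62.
At nearest $100: Hillcrest Recovery $500; Redwood Outreach $4,200; Upper Mentoring $1,800; Lakeview Workforce $2,000. Sum = $8,500.
Difference $8,600 − $8,500 = +$100 applied to largest allocation (Redwood Outreach): Redwood Outreach becomes $4,300.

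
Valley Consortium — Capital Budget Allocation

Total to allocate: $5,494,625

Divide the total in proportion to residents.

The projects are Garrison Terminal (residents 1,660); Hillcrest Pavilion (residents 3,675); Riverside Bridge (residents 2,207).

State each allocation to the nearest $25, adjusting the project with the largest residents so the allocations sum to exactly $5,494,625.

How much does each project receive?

Residents total: 1,660 + 3,675 + 2,207 = 7,542.
Proportional shares: Garrison Terminal 1,209,371.19; Hillcrest Pavilion 2,677,372.96; Riverside Bridge 1,607,880.85.
After rounding ($25): Garrison Terminal $1,209,375; Hillcrest Pavilion $2,677,375; Riverside Bridge $1,607,875. Sum = $5,494,625.
No rounding difference to absorb.

Garrison Terminal: $1,209,375 · Hillcrest Pavilion: $2,677,375 · Riverside Bridge: $1,607,875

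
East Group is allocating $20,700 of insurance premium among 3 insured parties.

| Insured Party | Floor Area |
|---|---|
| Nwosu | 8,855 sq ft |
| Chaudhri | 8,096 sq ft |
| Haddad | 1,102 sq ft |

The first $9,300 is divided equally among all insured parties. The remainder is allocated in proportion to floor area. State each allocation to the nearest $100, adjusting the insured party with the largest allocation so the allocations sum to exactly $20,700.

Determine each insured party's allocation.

First tranche $9,300 split equally: $3,100 each.
Remainder $11,400 by floor area (total 18,053): Nwosu 5,591.70 → $5,600; Chaudhri 5,112.41 → $5,100; Haddad 695.88 → $700.
Totals: Nwosu $3,100 + $5,600 = $8,700; Chaudhri $3,100 + $5,100 = $8,200; Haddad $3,100 + $700 = $3,800.

Nwosu: $8,700 | Chaudhri: $8,200 | Haddad: $3,800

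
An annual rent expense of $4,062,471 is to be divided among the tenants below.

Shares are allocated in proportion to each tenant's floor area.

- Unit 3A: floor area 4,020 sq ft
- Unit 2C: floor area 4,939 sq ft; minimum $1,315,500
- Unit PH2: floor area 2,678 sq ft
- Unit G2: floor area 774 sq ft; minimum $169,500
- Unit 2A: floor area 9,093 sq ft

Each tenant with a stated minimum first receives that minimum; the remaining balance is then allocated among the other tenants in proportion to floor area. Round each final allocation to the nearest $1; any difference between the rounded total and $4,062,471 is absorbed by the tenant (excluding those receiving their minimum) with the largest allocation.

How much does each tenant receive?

Fund the minimums — Unit 2C $1,315,500; Unit G2 $169,500. Balance $2,577,471.
Balance split over remaining floor area 15,791: Unit 3A 656,160.69 → $656,161; Unit PH2 437,114.01 → $437,114; Unit 2A 1,484,196.30 → $1,484,196.

Unit 3A: $656,161; Unit 2C: $1,315,500; Unit PH2: $437,114; Unit G2: $169,500; Unit 2A: $1,484,196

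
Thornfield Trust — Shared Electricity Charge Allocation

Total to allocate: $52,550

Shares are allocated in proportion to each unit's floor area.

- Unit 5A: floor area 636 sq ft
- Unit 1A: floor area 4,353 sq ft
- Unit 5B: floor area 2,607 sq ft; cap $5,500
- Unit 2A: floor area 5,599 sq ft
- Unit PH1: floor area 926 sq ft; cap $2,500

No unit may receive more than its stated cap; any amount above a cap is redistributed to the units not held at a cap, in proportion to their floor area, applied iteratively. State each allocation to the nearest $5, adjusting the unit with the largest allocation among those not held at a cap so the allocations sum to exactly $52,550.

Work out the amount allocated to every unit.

Floor area total: 14,121.
Proportional shares (ignoring caps): Unit 5A 2,366.82; Unit 1A 16,199.29; Unit 5B 9,701.71; Unit 2A 20,836.16; Unit PH1 3,446.02.
Held at cap: Unit 5B ($5,500), Unit PH1 ($2,500); remaining pool $44,550 reallocated over remaining floor area 10,588.
Redistributed shares: Unit 5A 2,676.03 → $2,675; Unit 1A 18,315.65 → $18,315; Unit 2A 23,558.32 → $23,560.

Unit 5A: $2,675 · Unit 1A: $18,315 · Unit 5B: $5,500 · Unit 2A: $23,560 · Unit PH1: $2,500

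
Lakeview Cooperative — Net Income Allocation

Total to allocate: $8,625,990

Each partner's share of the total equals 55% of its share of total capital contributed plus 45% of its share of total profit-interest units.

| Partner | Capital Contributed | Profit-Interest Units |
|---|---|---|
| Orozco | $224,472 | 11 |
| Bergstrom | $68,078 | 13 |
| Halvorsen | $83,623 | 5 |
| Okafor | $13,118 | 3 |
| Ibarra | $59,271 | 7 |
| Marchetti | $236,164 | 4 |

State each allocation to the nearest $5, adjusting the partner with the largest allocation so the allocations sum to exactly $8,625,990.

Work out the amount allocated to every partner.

Capital contributed total 684,726; profit-interest units total 43.
Composite weights (55% capital contributed + 45% profit-interest units): Orozco 0.2954; Bergstrom 0.1907; Halvorsen 0.1195; Okafor 0.0419; Ibarra 0.1209; Marchetti 0.2316.
Pro-rata amounts: Orozco 2,548,301.99; Bergstrom 1,645,231.21; Halvorsen 1,030,762.71; Okafor 361,707.29; Ibarra 1,042,577.79; Marchetti 1,997,409.00.
Rounded to nearest $5: Orozco $2,548,300; Bergstrom $1,645,230; Halvorsen $1,030,765; Okafor $361,705; Ibarra $1,042,580; Marchetti $1,997,410. Sum = $8,625,990.
No rounding difference to absorb.

Orozco: $2,548,300 | Bergstrom: $1,645,230 | Halvorsen: $1,030,765 | Okafor: $361,705 | Ibarra: $1,042,580 | Marchetti: $1,997,410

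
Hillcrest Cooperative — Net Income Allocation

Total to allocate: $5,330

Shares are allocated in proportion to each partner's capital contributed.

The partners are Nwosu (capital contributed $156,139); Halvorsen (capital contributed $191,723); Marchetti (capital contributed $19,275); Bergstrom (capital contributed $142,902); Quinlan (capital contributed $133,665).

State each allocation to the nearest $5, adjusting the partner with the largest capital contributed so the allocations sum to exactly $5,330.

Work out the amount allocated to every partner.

Nwosu: $1,295; Halvorsen: $1,585; Marchetti: $160; Bergstrom: $1,185; Quinlan: $1,105

Capital contributed total: 643,704.
Raw shares: Nwosu 156,139/643,704 × $5,330 = 1,292.86; Halvorsen 191,723/643,704 × $5,330 = 1,587.51; Marchetti 19,275/643,704 × $5,330 = 159.60; Bergstrom 142,902/643,704 × $5,330 = 1,183.26; Quinlan 133,665/643,704 × $5,330 = 1,106.77.
After rounding ($5): Nwosu $1,295; Halvorsen $1,590; Marchetti $160; Bergstrom $1,185; Quinlan $1,105. Sum = $5,335.
Difference $5,330 − $5,335 = −$5 applied to largest capital contributed (Halvorsen): Halvorsen becomes $1,585.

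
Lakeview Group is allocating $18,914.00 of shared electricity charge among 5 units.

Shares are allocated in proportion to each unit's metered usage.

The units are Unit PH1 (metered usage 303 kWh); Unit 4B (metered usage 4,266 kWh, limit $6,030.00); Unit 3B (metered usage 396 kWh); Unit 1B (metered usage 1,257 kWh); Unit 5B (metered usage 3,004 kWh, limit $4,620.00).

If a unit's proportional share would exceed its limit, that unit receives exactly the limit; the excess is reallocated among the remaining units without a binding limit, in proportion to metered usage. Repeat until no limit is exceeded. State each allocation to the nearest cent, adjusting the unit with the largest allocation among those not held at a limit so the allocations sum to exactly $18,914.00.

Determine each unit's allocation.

Metered usage total: 9,226.
Unconstrained shares: Unit PH1 621.1730; Unit 4B 8,745.6237; Unit 3B 811.8300; Unit 1B 2,576.9454; Unit 5B 6,158.4279.
Held at cap: Unit 4B ($6,030.00), Unit 5B ($4,620.00); remaining pool $8,264.00 reallocated over remaining metered usage 1,956.
Remaining shares: Unit PH1 1,280.1595 → $1,280.16; Unit 3B 1,673.0798 → $1,673.08; Unit 1B 5,310.7607 → $5,310.76.

Unit PH1: $1,280.16 | Unit 4B: $6,030.00 | Unit 3B: $1,673.08 | Unit 1B: $5,310.76 | Unit 5B: $4,620.00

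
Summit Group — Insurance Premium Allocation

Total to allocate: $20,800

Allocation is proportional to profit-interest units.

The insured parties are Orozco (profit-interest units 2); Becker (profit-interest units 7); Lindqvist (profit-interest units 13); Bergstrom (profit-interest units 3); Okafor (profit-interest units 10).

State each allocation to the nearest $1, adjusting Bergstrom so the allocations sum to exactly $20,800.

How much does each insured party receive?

Orozco: $1,189; Becker: $4,160; Lindqvist: $7,726; Bergstrom: $1,782; Okafor: $5,943

Total profit-interest units = 35.
Unrounded shares: Orozco 2/35 × $20,800 = 1,188.57; Becker 7/35 × $20,800 = 4,160.00; Lindqvist 13/35 × $20,800 = 7,725.71; Bergstrom 3/35 × $20,800 = 1,782.86; Okafor 10/35 × $20,800 = 5,942.86.
At nearest $1: Orozco $1,189; Becker $4,160; Lindqvist $7,726; Bergstrom $1,783; Okafor $5,943. Sum = $20,801.
Difference $20,800 − $20,801 = −$1 applied to Bergstrom: Bergstrom becomes $1,782.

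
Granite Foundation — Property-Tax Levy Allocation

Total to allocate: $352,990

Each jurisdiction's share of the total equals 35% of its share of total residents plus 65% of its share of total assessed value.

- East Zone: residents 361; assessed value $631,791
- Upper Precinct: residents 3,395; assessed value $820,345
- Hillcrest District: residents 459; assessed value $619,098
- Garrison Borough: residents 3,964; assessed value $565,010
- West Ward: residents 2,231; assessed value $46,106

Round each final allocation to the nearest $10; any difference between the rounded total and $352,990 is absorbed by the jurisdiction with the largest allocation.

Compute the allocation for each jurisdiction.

Totals — residents 10,410, assessed value 2,682,350.
Combined weights (35% residents + 65% assessed value): East Zone 0.1652; Upper Precinct 0.3129; Hillcrest District 0.1655; Garrison Borough 0.2702; West Ward 0.0862.
Proportional shares: East Zone 58,326.66; Upper Precinct 110,462.93; Hillcrest District 58,403.99; Garrison Borough 95,374.95; West Ward 30,421.47.
At nearest $10: East Zone $58,330; Upper Precinct $110,460; Hillcrest District $58,400; Garrison Borough $95,370; West Ward $30,420. Sum = $352,980.
Difference $352,990 − $352,980 = +$10 applied to largest allocation (Upper Precinct): Upper Precinct becomes $110,470.

East Zone: $58,330; Upper Precinct: $110,470; Hillcrest District: $58,400; Garrison Borough: $95,370; West Ward: $30,420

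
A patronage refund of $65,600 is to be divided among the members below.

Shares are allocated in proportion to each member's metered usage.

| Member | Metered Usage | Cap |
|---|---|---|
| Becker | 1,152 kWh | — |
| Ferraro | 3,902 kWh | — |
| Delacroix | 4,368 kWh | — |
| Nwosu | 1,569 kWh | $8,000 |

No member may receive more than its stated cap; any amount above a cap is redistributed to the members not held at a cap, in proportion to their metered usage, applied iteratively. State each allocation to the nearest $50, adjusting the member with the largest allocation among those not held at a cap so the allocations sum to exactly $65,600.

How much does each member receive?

Becker: $7,050; Ferraro: $23,850; Delacroix: $26,700; Nwosu: $8,000

Sum of metered usage: 10,991.
Proportional shares (ignoring caps): Becker 6,875.73; Ferraro 23,289.16; Delacroix 26,070.49; Nwosu 9,364.61.
Cap binds for Nwosu ($8,000); balance $57,600 reallocated over remaining metered usage 9,422.
Shares after redistribution: Becker 7,042.58 → $7,050; Ferraro 23,854.30 → $23,850; Delacroix 26,703.12 → $26,700.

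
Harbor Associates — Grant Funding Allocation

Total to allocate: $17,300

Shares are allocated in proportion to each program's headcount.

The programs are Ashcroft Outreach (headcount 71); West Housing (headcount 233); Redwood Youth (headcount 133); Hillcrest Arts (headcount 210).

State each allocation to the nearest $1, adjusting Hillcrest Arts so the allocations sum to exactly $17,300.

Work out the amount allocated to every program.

Total headcount = 647.
Unrounded shares: Ashcroft Outreach 71/647 × $17,300 = 1,898.45; West Housing 233/647 × $17,300 = 6,230.14; Redwood Youth 133/647 × $17,300 = 3,556.26; Hillcrest Arts 210/647 × $17,300 = 5,615.15.
Rounded to nearest $1: Ashcroft Outreach $1,898; West Housing $6,230; Redwood Youth $3,556; Hillcrest Arts $5,615. Sum = $17,299.
Difference $17,300 − $17,299 = +$1 applied to Hillcrest Arts: Hillcrest Arts becomes $5,616.

Ashcroft Outreach: $1,898 · West Housing: $6,230 · Redwood Youth: $3,556 · Hillcrest Arts: $5,616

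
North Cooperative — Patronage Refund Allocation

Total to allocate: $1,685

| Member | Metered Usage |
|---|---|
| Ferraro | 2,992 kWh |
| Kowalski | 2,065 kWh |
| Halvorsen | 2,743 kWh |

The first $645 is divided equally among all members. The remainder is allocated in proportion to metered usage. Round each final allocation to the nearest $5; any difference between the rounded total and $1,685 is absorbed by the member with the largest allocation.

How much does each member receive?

First tranche $645 split equally: $215 each.
Remainder $1,040 by metered usage (total 7,800): Ferraro 398.93 → $400; Kowalski 275.33 → $275; Halvorsen 365.73 → $365.
Totals: Ferraro $215 + $400 = $615; Kowalski $215 + $275 = $490; Halvorsen $215 + $365 = $580.

Ferraro: $615; Kowalski: $490; Halvorsen: $580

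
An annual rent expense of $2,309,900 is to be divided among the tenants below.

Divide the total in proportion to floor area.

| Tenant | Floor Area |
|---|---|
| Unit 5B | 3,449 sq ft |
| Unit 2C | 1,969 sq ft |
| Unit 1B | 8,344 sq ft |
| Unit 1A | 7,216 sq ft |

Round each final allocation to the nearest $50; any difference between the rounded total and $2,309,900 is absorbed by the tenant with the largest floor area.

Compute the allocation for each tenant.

Total floor area = 20,978.
Raw shares: Unit 5B 3,449/20,978 × $2,309,900 = 379,771.43; Unit 2C 1,969/20,978 × $2,309,900 = 216,807.76; Unit 1B 8,344/20,978 × $2,309,900 = 918,762.78; Unit 1A 7,216/20,978 × $2,309,900 = 794,558.03.
Rounded to nearest $50: Unit 5B $379,750; Unit 2C $216,800; Unit 1B $918,750; Unit 1A $794,550. Sum = $2,309,850.
Difference $2,309,900 − $2,309,850 = +$50 applied to largest floor area (Unit 1B): Unit 1B becomes $918,800.

Unit 5B: $379,750 | Unit 2C: $216,800 | Unit 1B: $918,800 | Unit 1A: $794,550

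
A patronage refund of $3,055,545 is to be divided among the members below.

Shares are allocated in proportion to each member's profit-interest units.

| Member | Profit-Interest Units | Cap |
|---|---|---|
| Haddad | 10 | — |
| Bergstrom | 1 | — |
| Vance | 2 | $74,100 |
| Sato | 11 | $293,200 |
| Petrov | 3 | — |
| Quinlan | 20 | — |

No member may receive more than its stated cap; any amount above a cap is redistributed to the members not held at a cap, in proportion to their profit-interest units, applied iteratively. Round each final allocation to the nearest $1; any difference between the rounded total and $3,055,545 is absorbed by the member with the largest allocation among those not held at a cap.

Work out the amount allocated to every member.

Combined profit-interest units = 47.
Unconstrained shares: Haddad 650,115.96; Bergstrom 65,011.60; Vance 130,023.19; Sato 715,127.55; Petrov 195,034.79; Quinlan 1,300,231.91.
Held at cap: Vance ($74,100), Sato ($293,200); residual $2,688,245 reallocated over remaining profit-interest units 34.
Redistributed shares: Haddad 790,660.29 → $790,660; Bergstrom 79,066.03 → $79,066; Petrov 237,198.09 → $237,198; Quinlan 1,581,320.59 → $1,581,321.

Haddad: $790,660 | Bergstrom: $79,066 | Vance: $74,100 | Sato: $293,200 | Petrov: $237,198 | Quinlan: $1,581,321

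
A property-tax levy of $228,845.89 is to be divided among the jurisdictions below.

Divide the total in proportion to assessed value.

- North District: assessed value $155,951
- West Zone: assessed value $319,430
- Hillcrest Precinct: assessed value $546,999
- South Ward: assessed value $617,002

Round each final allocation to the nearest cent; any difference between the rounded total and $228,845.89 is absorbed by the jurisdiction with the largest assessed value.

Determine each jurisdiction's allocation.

Sum of assessed value: 155,951 + 319,430 + 546,999 + 617,002 = 1,639,382.
Proportional shares: North District 21,769.6336; West Zone 44,590.1215; Hillcrest Precinct 76,357.1108; South Ward 86,129.0241.
After rounding (cent): North District $21,769.63; West Zone $44,590.12; Hillcrest Precinct $76,357.11; South Ward $86,129.02. Sum = $228,845.88.
Difference $228,845.89 − $228,845.88 = +$0.01 applied to largest assessed value (South Ward): South Ward becomes $86,129.03.

North District: $21,769.63 | West Zone: $44,590.12 | Hillcrest Precinct: $76,357.11 | South Ward: $86,129.03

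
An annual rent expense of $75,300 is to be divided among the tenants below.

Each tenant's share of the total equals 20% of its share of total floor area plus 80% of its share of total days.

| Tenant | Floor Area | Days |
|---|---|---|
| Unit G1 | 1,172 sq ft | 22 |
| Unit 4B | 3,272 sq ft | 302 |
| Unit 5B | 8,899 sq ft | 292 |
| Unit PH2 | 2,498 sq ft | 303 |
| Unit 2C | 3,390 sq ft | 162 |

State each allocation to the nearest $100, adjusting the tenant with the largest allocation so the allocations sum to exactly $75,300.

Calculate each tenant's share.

Floor area total 19,231; days total 1,081.
Composite weights (20% floor area + 80% days): Unit G1 0.0285; Unit 4B 0.2575; Unit 5B 0.3086; Unit PH2 0.2502; Unit 2C 0.1551.
Raw shares: Unit G1 2,143.78; Unit 4B 19,391.64; Unit 5B 23,240.95; Unit PH2 18,841.24; Unit 2C 11,682.39.
After rounding ($100): Unit G1 $2,100; Unit 4B $19,400; Unit 5B $23,200; Unit PH2 $18,800; Unit 2C $11,700. Sum = $75,200.
Difference $75,300 − $75,200 = +$100 applied to largest allocation (Unit 5B): Unit 5B becomes $23,300.

Unit G1: $2,100 | Unit 4B: $19,400 | Unit 5B: $23,300 | Unit PH2: $18,800 | Unit 2C: $11,700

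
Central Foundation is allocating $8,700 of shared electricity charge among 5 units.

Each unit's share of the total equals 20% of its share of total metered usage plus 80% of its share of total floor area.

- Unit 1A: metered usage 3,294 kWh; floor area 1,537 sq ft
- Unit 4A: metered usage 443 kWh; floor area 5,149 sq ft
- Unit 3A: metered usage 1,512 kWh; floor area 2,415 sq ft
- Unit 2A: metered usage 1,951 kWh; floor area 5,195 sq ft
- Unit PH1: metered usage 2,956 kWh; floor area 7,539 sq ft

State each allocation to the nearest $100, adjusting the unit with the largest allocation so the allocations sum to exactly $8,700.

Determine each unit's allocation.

Totals — metered usage 10,156, floor area 21,835.
Combined weights (20% metered usage + 80% floor area): Unit 1A 0.1212; Unit 4A 0.1974; Unit 3A 0.1183; Unit 2A 0.2288; Unit PH1 0.3344.
Pro-rata amounts: Unit 1A 1,054.28; Unit 4A 1,717.16; Unit 3A 1,028.84; Unit 2A 1,990.19; Unit PH1 2,909.53.
At nearest $100: Unit 1A $1,100; Unit 4A $1,700; Unit 3A $1,000; Unit 2A $2,000; Unit PH1 $2,900. Sum = $8,700.
Sum already equals the total — no adjustment.

Unit 1A: $1,100; Unit 4A: $1,700; Unit 3A: $1,000; Unit 2A: $2,000; Unit PH1: $2,900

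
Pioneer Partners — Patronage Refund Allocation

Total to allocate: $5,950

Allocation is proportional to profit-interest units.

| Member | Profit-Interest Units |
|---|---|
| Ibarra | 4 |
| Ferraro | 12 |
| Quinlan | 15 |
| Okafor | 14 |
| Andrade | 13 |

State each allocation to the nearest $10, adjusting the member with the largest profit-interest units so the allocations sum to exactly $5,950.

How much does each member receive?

Profit-interest units total: 4 + 12 + 15 + 14 + 13 = 58.
Pro-rata amounts: Ibarra 410.34; Ferraro 1,231.03; Quinlan 1,538.79; Okafor 1,436.21; Andrade 1,333.62.
At nearest $10: Ibarra $410; Ferraro $1,230; Quinlan $1,540; Okafor $1,440; Andrade $1,330. Sum = $5,950.
Rounded total matches; no reconciliation needed.

Ibarra: $410; Ferraro: $1,230; Quinlan: $1,540; Okafor: $1,440; Andrade: $1,330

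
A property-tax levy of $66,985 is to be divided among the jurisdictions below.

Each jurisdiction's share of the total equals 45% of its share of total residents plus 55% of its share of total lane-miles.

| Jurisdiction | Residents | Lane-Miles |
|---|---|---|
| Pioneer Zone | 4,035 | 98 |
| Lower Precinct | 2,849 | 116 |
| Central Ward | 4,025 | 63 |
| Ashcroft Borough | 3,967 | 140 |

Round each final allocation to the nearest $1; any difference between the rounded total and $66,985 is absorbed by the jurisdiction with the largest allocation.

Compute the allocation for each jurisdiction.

Totals — residents 14,876, lane-miles 417.
Combined weights (45% residents + 55% lane-miles): Pioneer Zone 0.2513; Lower Precinct 0.2392; Central Ward 0.2049; Ashcroft Borough 0.3047.
Unrounded shares: Pioneer Zone 16,834.38; Lower Precinct 16,021.48; Central Ward 13,721.88; Ashcroft Borough 20,407.27.
After rounding ($1): Pioneer Zone $16,834; Lower Precinct $16,021; Central Ward $13,722; Ashcroft Borough $20,407. Sum = $66,984.
Difference $66,985 − $66,984 = +$1 applied to largest allocation (Ashcroft Borough): Ashcroft Borough becomes $20,408.

Pioneer Zone: $16,834 · Lower Precinct: $16,021 · Central Ward: $13,722 · Ashcroft Borough: $20,408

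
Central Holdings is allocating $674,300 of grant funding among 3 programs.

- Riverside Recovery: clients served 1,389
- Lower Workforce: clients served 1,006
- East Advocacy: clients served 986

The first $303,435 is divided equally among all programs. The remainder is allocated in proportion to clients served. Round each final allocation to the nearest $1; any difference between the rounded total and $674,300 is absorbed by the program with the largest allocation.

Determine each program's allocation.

Equal tier: $303,435 ÷ 3 = $101,145 apiece.
Remainder $370,865 by clients served (total 3,381): Riverside Recovery 152,360.69 → $152,361; Lower Workforce 110,349.07 → $110,349; East Advocacy 108,155.25 → $108,155.
Totals: Riverside Recovery $101,145 + $152,361 = $253,506; Lower Workforce $101,145 + $110,349 = $211,494; East Advocacy $101,145 + $108,155 = $209,300.

Riverside Recovery: $253,506; Lower Workforce: $211,494; East Advocacy: $209,300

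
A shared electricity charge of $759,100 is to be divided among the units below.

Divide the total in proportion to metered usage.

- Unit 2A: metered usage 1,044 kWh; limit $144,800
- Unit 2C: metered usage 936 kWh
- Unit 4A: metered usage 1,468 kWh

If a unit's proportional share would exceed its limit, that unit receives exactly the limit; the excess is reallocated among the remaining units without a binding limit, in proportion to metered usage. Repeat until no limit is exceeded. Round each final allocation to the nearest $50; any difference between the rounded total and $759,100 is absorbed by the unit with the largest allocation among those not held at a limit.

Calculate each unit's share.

Unit 2A: $144,800; Unit 2C: $239,200; Unit 4A: $375,100

Sum of metered usage: 3,448.
Proportional shares (ignoring caps): Unit 2A 229,843.50; Unit 2C 206,066.59; Unit 4A 323,189.91.
Capped: Unit 2A ($144,800); residual $614,300 reallocated over remaining metered usage 2,404.
Remaining shares: Unit 2C 239,178.37 → $239,200; Unit 4A 375,121.63 → $375,100.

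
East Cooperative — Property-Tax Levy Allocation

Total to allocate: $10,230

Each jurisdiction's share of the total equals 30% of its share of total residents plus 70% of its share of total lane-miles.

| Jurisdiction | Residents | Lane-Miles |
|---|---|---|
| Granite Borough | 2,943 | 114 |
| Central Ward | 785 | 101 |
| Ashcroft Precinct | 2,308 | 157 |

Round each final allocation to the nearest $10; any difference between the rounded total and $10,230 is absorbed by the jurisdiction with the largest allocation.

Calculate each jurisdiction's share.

Granite Borough: $3,690 · Central Ward: $2,340 · Ashcroft Precinct: $4,200

Residents total 6,036; lane-miles total 372.
Composite weights (30% residents + 70% lane-miles): Granite Borough 0.3608; Central Ward 0.2291; Ashcroft Precinct 0.4101.
Pro-rata amounts: Granite Borough 3,690.87; Central Ward 2,343.38; Ashcroft Precinct 4,195.75.
At nearest $10: Granite Borough $3,690; Central Ward $2,340; Ashcroft Precinct $4,200. Sum = $10,230.
Rounded total matches; no reconciliation needed.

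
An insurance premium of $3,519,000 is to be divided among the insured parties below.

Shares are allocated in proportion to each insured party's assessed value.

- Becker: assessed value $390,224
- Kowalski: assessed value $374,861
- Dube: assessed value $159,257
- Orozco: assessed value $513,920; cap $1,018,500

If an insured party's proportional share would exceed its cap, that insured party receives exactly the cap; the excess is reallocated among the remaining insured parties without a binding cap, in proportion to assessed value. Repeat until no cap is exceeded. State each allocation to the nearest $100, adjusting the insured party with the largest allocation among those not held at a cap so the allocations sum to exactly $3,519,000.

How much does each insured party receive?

Combined assessed value = 1,438,262.
Unconstrained shares: Becker 954,762.24; Kowalski 917,173.55; Dube 389,654.59; Orozco 1,257,409.62.
Held at cap: Orozco ($1,018,500); residual $2,500,500 reallocated over remaining assessed value 924,342.
Redistributed shares: Becker 1,055,621.31 → $1,055,600; Kowalski 1,014,061.82 → $1,014,100; Dube 430,816.87 → $430,800.

Becker: $1,055,600; Kowalski: $1,014,100; Dube: $430,800; Orozco: $1,018,500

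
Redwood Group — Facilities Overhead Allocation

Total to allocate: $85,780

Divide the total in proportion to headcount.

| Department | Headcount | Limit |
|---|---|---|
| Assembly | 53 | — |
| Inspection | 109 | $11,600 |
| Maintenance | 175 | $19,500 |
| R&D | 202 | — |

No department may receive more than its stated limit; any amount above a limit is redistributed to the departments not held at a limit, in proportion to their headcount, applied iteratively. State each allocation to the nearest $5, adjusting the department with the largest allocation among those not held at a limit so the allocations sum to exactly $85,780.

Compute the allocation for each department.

Total headcount = 539.
Unconstrained shares: Assembly 8,434.77; Inspection 17,346.98; Maintenance 27,850.65; R&D 32,147.61.
Cap binds for Inspection ($11,600), Maintenance ($19,500); remaining pool $54,680 reallocated over remaining headcount 255.
Redistributed shares: Assembly 11,364.86 → $11,365; R&D 43,315.14 → $43,315.

Assembly: $11,365 · Inspection: $11,600 · Maintenance: $19,500 · R&D: $43,315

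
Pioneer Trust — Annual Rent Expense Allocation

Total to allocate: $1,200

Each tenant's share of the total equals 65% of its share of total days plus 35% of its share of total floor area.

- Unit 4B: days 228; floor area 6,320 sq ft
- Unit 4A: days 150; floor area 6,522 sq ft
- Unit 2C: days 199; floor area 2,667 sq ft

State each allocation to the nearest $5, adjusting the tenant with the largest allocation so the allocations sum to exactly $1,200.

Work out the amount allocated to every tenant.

Unit 4B: $480; Unit 4A: $380; Unit 2C: $340

Days total 577; floor area total 15,509.
Blended shares (65% days + 35% floor area): Unit 4B 0.3995; Unit 4A 0.3162; Unit 2C 0.2844.
Proportional shares: Unit 4B 479.37; Unit 4A 379.40; Unit 2C 341.24.
After rounding ($5): Unit 4B $480; Unit 4A $380; Unit 2C $340. Sum = $1,200.
Rounded total matches; no reconciliation needed.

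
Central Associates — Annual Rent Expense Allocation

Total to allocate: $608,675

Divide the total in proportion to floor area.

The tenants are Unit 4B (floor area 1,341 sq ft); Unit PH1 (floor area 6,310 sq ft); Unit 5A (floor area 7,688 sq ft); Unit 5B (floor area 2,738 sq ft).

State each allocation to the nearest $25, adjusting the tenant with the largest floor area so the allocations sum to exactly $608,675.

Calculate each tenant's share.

Unit 4B: $45,150; Unit PH1: $212,475; Unit 5A: $258,850; Unit 5B: $92,200

Floor area total: 18,077.
Proportional shares: Unit 4B 1,341/18,077 × $608,675 = 45,153.13; Unit PH1 6,310/18,077 × $608,675 = 212,465.52; Unit 5A 7,688/18,077 × $608,675 = 258,864.49; Unit 5B 2,738/18,077 × $608,675 = 92,191.85.
Rounded to nearest $25: Unit 4B $45,150; Unit PH1 $212,475; Unit 5A $258,875; Unit 5B $92,200. Sum = $608,700.
Difference $608,675 − $608,700 = −$25 applied to largest floor area (Unit 5A): Unit 5A becomes $258,850.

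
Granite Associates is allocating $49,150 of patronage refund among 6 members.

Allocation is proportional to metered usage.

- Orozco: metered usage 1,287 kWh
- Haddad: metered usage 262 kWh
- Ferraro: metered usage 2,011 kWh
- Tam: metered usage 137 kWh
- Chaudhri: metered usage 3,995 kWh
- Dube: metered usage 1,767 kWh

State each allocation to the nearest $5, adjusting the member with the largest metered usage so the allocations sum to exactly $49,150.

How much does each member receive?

Orozco: $6,685 · Haddad: $1,360 · Ferraro: $10,450 · Tam: $710 · Chaudhri: $20,765 · Dube: $9,180

Combined metered usage = 9,459.
Pro-rata amounts: Orozco 1,287/9,459 × $49,150 = 6,687.39; Haddad 262/9,459 × $49,150 = 1,361.38; Ferraro 2,011/9,459 × $49,150 = 10,449.38; Tam 137/9,459 × $49,150 = 711.87; Chaudhri 3,995/9,459 × $49,150 = 20,758.46; Dube 1,767/9,459 × $49,150 = 9,181.53.
Rounded to nearest $5: Orozco $6,685; Haddad $1,360; Ferraro $10,450; Tam $710; Chaudhri $20,760; Dube $9,180. Sum = $49,145.
Difference $49,150 − $49,145 = +$5 applied to largest metered usage (Chaudhri): Chaudhri becomes $20,765.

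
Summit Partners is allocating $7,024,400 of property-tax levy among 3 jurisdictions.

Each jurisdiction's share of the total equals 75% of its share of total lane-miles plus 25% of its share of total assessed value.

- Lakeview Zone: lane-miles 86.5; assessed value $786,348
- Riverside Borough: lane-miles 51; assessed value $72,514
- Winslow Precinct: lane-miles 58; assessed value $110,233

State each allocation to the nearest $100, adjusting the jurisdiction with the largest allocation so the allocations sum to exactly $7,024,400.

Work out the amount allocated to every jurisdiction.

Lakeview Zone: $3,756,000; Riverside Borough: $1,505,700; Winslow Precinct: $1,762,700

Lane-miles total 195.5; assessed value total 969,095.
Combined weights (75% lane-miles + 25% assessed value): Lakeview Zone 0.5347; Riverside Borough 0.2144; Winslow Precinct 0.2509.
Pro-rata amounts: Lakeview Zone 3,755,930.56; Riverside Borough 1,505,741.97; Winslow Precinct 1,762,727.47.
At nearest $100: Lakeview Zone $3,755,900; Riverside Borough $1,505,700; Winslow Precinct $1,762,700. Sum = $7,024,300.
Difference $7,024,400 − $7,024,300 = +$100 applied to largest allocation (Lakeview Zone): Lakeview Zone becomes $3,756,000.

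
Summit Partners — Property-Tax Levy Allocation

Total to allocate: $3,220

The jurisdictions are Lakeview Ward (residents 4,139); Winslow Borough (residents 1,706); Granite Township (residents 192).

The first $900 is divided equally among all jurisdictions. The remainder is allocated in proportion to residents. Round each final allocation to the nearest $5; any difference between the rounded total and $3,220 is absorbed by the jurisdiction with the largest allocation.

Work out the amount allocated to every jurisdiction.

Equal tier: $900 ÷ 3 = $300 apiece.
Remainder $2,320 by residents (total 6,037): Lakeview Ward 1,590.60 → $1,590; Winslow Borough 655.61 → $655; Granite Township 73.78 → $75.
Totals: Lakeview Ward $300 + $1,590 = $1,890; Winslow Borough $300 + $655 = $955; Granite Township $300 + $75 = $375.

Lakeview Ward: $1,890 · Winslow Borough: $955 · Granite Township: $375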